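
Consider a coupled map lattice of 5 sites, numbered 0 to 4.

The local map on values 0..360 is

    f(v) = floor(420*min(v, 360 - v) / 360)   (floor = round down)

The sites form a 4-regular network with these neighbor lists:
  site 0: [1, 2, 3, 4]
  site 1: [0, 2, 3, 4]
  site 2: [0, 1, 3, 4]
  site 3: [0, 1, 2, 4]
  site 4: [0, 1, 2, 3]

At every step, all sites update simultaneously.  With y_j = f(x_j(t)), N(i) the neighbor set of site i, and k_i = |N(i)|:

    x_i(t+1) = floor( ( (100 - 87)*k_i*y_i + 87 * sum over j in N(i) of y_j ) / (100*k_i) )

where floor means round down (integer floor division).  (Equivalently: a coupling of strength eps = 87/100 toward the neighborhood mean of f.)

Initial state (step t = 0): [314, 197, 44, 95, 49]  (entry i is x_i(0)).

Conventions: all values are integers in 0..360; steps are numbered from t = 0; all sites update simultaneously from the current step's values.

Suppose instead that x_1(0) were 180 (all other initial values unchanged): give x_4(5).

Answer: x_4(5) = 173
Key observation: This trace re-runs the system from the modified initial state.

Derivation:
t=0: [314, 180, 44, 95, 49]
t=1: [99, 86, 100, 94, 99]
t=2: [110, 111, 110, 111, 110]
t=3: [128, 128, 128, 128, 128]
t=4: [149, 149, 149, 149, 149]
t=5: [173, 173, 173, 173, 173]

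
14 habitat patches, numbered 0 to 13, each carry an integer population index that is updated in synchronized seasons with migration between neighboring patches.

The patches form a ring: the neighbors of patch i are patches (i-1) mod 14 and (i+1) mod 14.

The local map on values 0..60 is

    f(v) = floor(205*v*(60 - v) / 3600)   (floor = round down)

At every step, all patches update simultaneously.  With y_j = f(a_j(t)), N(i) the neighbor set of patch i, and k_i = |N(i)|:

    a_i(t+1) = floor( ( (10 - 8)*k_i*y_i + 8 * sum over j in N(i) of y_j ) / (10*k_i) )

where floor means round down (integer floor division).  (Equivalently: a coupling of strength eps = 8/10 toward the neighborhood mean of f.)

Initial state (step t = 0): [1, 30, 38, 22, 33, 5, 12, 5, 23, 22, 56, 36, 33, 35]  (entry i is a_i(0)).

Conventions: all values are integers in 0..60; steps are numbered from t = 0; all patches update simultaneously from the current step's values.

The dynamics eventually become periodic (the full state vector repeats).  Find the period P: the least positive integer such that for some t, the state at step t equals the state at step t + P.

Answer: 4
Key observation: The state at step 12, [51, 51, 51, 51, 51, 51, 51, 51, 51, 51, 51, 51, 51, 51], reappears at step 16 — and no state repeats earlier — so the cycle the system enters has period 4.

Derivation:
t=0: [1, 30, 38, 22, 33, 5, 12, 5, 23, 22, 56, 36, 33, 35]
t=1: [40, 30, 48, 48, 34, 35, 18, 35, 34, 33, 40, 34, 49, 31]
t=2: [49, 41, 39, 39, 42, 47, 47, 47, 49, 48, 49, 40, 46, 40]
t=3: [41, 39, 45, 44, 40, 37, 34, 32, 32, 30, 36, 35, 43, 35]
t=4: [46, 42, 42, 41, 44, 47, 49, 50, 51, 50, 49, 45, 47, 43]
t=5: [40, 40, 43, 42, 39, 34, 30, 28, 27, 28, 32, 33, 38, 36]
t=6: [46, 43, 43, 43, 46, 48, 50, 50, 50, 50, 50, 49, 49, 46]
t=7: [38, 39, 41, 39, 36, 32, 29, 28, 28, 28, 28, 29, 32, 33]
t=8: [47, 45, 45, 46, 48, 50, 51, 51, 51, 51, 51, 51, 50, 49]
t=9: [34, 36, 37, 35, 32, 28, 26, 26, 26, 26, 26, 26, 28, 30]
t=10: [50, 49, 48, 49, 50, 50, 50, 50, 50, 50, 50, 50, 50, 50]
t=11: [28, 30, 30, 30, 28, 28, 28, 28, 28, 28, 28, 28, 28, 28]
t=12: [51, 51, 51, 51, 51, 51, 51, 51, 51, 51, 51, 51, 51, 51]
t=13: [26, 26, 26, 26, 26, 26, 26, 26, 26, 26, 26, 26, 26, 26]
t=14: [50, 50, 50, 50, 50, 50, 50, 50, 50, 50, 50, 50, 50, 50]
t=15: [28, 28, 28, 28, 28, 28, 28, 28, 28, 28, 28, 28, 28, 28]
t=16: [51, 51, 51, 51, 51, 51, 51, 51, 51, 51, 51, 51, 51, 51]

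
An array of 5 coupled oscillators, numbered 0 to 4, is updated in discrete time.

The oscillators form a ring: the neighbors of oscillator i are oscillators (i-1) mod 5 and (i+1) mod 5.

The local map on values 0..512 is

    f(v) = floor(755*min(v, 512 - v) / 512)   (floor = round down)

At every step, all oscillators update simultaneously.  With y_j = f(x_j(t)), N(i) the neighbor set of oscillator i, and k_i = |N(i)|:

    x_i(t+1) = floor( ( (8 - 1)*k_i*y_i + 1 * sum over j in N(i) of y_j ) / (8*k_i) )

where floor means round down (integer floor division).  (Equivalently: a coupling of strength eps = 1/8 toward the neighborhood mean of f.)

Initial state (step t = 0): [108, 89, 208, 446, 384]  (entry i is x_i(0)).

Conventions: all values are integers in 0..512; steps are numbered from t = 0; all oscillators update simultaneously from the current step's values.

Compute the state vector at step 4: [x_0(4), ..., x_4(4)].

Simulating step by step:
t=0: [108, 89, 208, 446, 384]
t=1: [159, 143, 282, 115, 180]
t=2: [234, 219, 320, 185, 257]
t=3: [345, 321, 284, 279, 367]
t=4: [246, 282, 333, 334, 223]

Answer: [246, 282, 333, 334, 223]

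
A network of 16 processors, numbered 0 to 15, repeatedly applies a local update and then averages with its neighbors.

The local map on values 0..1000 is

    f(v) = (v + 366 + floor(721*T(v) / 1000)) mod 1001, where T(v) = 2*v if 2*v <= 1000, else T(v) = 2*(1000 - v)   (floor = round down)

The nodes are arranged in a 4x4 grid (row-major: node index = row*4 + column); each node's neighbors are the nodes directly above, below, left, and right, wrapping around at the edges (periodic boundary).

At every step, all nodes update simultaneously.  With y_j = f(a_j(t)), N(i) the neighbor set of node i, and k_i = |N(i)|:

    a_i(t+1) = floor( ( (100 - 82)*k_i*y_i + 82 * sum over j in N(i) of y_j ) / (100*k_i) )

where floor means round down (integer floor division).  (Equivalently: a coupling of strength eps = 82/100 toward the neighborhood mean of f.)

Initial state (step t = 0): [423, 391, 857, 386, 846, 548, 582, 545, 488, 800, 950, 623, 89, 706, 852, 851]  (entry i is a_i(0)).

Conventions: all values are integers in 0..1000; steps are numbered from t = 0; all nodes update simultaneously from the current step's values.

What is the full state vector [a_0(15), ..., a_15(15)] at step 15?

Answer: [559, 559, 559, 559, 559, 559, 559, 559, 559, 559, 559, 559, 559, 559, 559, 559]

Derivation:
t=0: [423, 391, 857, 386, 846, 548, 582, 545, 488, 800, 950, 623, 89, 706, 852, 851]
t=1: [408, 443, 406, 428, 504, 461, 497, 474, 510, 491, 472, 493, 489, 454, 433, 456]
t=2: [474, 424, 444, 425, 505, 533, 490, 532, 570, 524, 530, 532, 488, 493, 449, 487]
t=3: [491, 504, 454, 502, 559, 537, 544, 536, 568, 568, 547, 564, 550, 510, 522, 507]
t=4: [571, 553, 558, 554, 563, 566, 548, 567, 557, 565, 563, 566, 569, 571, 554, 572]
t=5: [558, 557, 562, 557, 556, 559, 558, 559, 557, 557, 559, 556, 555, 558, 557, 557]
t=6: [560, 559, 559, 559, 559, 560, 558, 560, 560, 559, 560, 559, 560, 560, 559, 560]
t=7: [559, 559, 559, 559, 559, 559, 559, 559, 559, 559, 559, 559, 559, 559, 559, 559]
t=8: [559, 559, 559, 559, 559, 559, 559, 559, 559, 559, 559, 559, 559, 559, 559, 559]
t=9: [559, 559, 559, 559, 559, 559, 559, 559, 559, 559, 559, 559, 559, 559, 559, 559]
t=10: [559, 559, 559, 559, 559, 559, 559, 559, 559, 559, 559, 559, 559, 559, 559, 559]
t=11: [559, 559, 559, 559, 559, 559, 559, 559, 559, 559, 559, 559, 559, 559, 559, 559]
t=12: [559, 559, 559, 559, 559, 559, 559, 559, 559, 559, 559, 559, 559, 559, 559, 559]
t=13: [559, 559, 559, 559, 559, 559, 559, 559, 559, 559, 559, 559, 559, 559, 559, 559]
t=14: [559, 559, 559, 559, 559, 559, 559, 559, 559, 559, 559, 559, 559, 559, 559, 559]
t=15: [559, 559, 559, 559, 559, 559, 559, 559, 559, 559, 559, 559, 559, 559, 559, 559]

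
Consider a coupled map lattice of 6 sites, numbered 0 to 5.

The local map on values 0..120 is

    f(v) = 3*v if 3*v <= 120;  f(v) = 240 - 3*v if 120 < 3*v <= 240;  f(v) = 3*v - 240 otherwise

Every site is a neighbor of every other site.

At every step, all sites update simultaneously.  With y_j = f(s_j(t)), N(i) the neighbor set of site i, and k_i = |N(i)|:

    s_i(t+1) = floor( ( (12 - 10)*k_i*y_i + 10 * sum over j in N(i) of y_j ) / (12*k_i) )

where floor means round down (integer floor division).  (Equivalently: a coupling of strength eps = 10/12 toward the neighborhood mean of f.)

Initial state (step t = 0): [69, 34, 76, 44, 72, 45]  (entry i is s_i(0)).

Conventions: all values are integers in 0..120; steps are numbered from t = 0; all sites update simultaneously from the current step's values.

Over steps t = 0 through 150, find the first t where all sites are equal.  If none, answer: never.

Answer: 1
Key observation: Synchronization is absorbing here: once all sites are equal they stay equal, and step 1 is the first all-equal step.

Derivation:
t=0: [69, 34, 76, 44, 72, 45]  (not all equal)
t=1: [64, 64, 64, 64, 64, 64]  (all equal)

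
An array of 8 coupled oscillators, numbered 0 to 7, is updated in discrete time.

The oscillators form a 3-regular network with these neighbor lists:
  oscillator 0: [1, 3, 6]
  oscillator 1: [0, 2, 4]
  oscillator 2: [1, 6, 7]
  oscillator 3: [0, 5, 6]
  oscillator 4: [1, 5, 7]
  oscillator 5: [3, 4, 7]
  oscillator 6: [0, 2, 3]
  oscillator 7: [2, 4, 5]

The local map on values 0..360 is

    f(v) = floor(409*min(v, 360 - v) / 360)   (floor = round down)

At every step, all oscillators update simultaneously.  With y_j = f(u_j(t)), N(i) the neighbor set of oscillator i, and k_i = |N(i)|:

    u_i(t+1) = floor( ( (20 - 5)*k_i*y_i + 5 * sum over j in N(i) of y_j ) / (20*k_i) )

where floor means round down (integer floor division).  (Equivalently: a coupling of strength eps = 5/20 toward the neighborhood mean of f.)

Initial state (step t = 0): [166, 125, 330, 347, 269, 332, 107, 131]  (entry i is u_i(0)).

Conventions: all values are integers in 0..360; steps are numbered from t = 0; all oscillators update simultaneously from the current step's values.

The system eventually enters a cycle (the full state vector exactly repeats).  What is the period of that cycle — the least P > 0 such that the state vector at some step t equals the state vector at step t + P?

Simulating step by step:
t=0: [166, 125, 330, 347, 269, 332, 107, 131]
t=1: [164, 133, 59, 38, 104, 45, 110, 125]
t=2: [166, 144, 85, 62, 117, 63, 117, 126]
t=3: [171, 156, 108, 85, 130, 82, 128, 132]
t=4: [180, 171, 130, 108, 145, 102, 143, 141]
t=5: [192, 188, 153, 131, 162, 123, 160, 155]
t=6: [186, 191, 175, 153, 180, 146, 178, 173]
t=7: [195, 193, 197, 176, 199, 171, 198, 194]
t=8: [187, 187, 185, 196, 184, 192, 185, 187]
t=9: [195, 196, 197, 188, 197, 190, 196, 195]
t=10: [187, 185, 185, 193, 185, 192, 186, 187]
t=11: [195, 197, 197, 190, 197, 191, 196, 195]
t=12: [187, 185, 185, 191, 185, 191, 186, 187]
t=13: [195, 197, 197, 192, 197, 192, 196, 196]
t=14: [187, 185, 185, 189, 185, 189, 186, 186]
t=15: [196, 197, 197, 194, 197, 194, 196, 196]
t=16: [186, 185, 185, 187, 185, 187, 186, 186]
t=17: [197, 197, 197, 196, 197, 196, 197, 197]
t=18: [185, 185, 185, 185, 185, 185, 185, 185]
t=19: [198, 198, 198, 198, 198, 198, 198, 198]
t=20: [184, 184, 184, 184, 184, 184, 184, 184]
t=21: [199, 199, 199, 199, 199, 199, 199, 199]
t=22: [182, 182, 182, 182, 182, 182, 182, 182]
t=23: [202, 202, 202, 202, 202, 202, 202, 202]
t=24: [179, 179, 179, 179, 179, 179, 179, 179]
t=25: [203, 203, 203, 203, 203, 203, 203, 203]
t=26: [178, 178, 178, 178, 178, 178, 178, 178]
t=27: [202, 202, 202, 202, 202, 202, 202, 202]

Answer: 4
Key observation: The state at step 23, [202, 202, 202, 202, 202, 202, 202, 202], reappears at step 27 — and no state repeats earlier — so the cycle the system enters has period 4.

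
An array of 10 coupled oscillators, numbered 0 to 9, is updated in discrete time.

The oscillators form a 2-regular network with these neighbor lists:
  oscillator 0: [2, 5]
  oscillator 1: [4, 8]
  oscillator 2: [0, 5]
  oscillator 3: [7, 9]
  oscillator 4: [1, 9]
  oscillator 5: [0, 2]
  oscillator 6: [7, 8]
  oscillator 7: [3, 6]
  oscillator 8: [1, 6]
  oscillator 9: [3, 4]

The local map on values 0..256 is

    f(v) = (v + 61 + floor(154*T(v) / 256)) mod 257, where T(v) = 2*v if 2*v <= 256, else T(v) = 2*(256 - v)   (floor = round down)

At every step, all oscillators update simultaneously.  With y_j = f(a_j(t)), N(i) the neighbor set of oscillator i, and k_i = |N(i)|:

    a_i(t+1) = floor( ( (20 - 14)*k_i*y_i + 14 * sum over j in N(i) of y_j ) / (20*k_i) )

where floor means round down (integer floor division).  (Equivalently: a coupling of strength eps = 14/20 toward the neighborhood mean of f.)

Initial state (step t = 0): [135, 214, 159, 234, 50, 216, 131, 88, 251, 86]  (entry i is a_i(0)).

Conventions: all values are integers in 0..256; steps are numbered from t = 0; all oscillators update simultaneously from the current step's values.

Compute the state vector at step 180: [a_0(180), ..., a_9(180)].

Simulating step by step:
t=0: [135, 214, 159, 234, 50, 216, 131, 88, 251, 86]
t=1: [76, 101, 76, 195, 162, 77, 135, 128, 71, 157]
t=2: [228, 111, 228, 79, 60, 228, 131, 80, 103, 76]
t=3: [65, 92, 65, 233, 154, 65, 118, 183, 55, 218]
t=4: [204, 93, 204, 68, 49, 204, 108, 66, 78, 70]
t=5: [70, 142, 70, 210, 128, 70, 165, 149, 86, 196]
t=6: [215, 142, 215, 74, 80, 215, 139, 75, 131, 75]
t=7: [68, 137, 68, 225, 179, 68, 133, 175, 83, 229]
t=8: [210, 136, 210, 69, 74, 210, 136, 75, 131, 68]
t=9: [69, 133, 69, 216, 170, 69, 134, 171, 84, 215]
t=10: [213, 138, 213, 71, 76, 213, 138, 76, 132, 71]
t=11: [68, 134, 68, 220, 173, 68, 134, 173, 83, 220]
t=12: [210, 136, 210, 70, 75, 210, 136, 75, 131, 70]
t=13: [69, 134, 69, 218, 172, 69, 134, 172, 84, 218]
t=14: [213, 138, 213, 70, 75, 213, 138, 75, 132, 70]
t=15: [68, 133, 68, 218, 172, 68, 133, 172, 83, 218]
t=16: [210, 137, 210, 70, 75, 210, 137, 75, 131, 70]
t=17: [69, 134, 69, 218, 172, 69, 134, 172, 84, 218]

Answer: [210, 137, 210, 70, 75, 210, 137, 75, 131, 70]
Key observation: The state at step 13, [69, 134, 69, 218, 172, 69, 134, 172, 84, 218], reappears at step 17: the system is in a cycle of period 4 from step 13 on.  Therefore the state at step 180 equals the state at step 13 + ((180 - 13) mod 4) = 16, which is [210, 137, 210, 70, 75, 210, 137, 75, 131, 70].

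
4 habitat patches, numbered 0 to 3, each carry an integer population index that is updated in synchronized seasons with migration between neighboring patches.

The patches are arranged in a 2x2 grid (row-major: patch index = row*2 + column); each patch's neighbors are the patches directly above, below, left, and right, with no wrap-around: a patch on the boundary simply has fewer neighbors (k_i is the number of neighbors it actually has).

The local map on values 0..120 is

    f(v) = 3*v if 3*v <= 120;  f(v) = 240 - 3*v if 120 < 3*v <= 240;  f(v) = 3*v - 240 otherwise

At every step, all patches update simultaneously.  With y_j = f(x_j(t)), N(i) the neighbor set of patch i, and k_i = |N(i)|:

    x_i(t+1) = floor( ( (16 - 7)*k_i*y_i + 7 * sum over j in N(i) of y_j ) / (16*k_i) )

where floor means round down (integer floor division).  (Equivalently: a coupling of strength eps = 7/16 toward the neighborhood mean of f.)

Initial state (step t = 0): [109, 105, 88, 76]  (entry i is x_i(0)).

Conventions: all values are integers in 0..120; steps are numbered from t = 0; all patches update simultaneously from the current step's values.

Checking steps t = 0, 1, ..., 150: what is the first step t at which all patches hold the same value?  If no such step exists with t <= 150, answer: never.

Simulating step by step:
t=0: [109, 105, 88, 76]  (not all equal)
t=1: [70, 63, 35, 28]  (not all equal)
t=2: [51, 53, 84, 81]  (not all equal)
t=3: [69, 65, 26, 22]  (not all equal)
t=4: [45, 46, 65, 64]  (not all equal)
t=5: [91, 90, 58, 59]  (not all equal)
t=6: [39, 37, 58, 56]  (not all equal)
t=7: [104, 103, 78, 79]  (not all equal)
t=8: [56, 55, 19, 18]  (not all equal)
t=9: [69, 69, 59, 59]  (not all equal)
t=10: [39, 39, 56, 56]  (not all equal)
t=11: [107, 107, 81, 81]  (not all equal)
t=12: [63, 63, 20, 20]  (not all equal)
t=13: [52, 52, 58, 58]  (not all equal)
t=14: [80, 80, 69, 69]  (not all equal)
t=15: [7, 7, 25, 25]  (not all equal)
t=16: [32, 32, 63, 63]  (not all equal)
t=17: [86, 86, 60, 60]  (not all equal)
t=18: [27, 27, 50, 50]  (not all equal)
t=19: [82, 82, 88, 88]  (not all equal)
t=20: [9, 9, 20, 20]  (not all equal)
t=21: [34, 34, 52, 52]  (not all equal)
t=22: [98, 98, 87, 87]  (not all equal)
t=23: [46, 46, 28, 28]  (not all equal)
t=24: [98, 98, 87, 87]  (not all equal)

Answer: never
Key observation: The state at step 22 reappears at step 24 — the system is in a cycle of period 2 from step 22 on.  No step 0..24 is synchronized, and the cycle repeats forever, so no step up to 150 (or ever) has all patches equal.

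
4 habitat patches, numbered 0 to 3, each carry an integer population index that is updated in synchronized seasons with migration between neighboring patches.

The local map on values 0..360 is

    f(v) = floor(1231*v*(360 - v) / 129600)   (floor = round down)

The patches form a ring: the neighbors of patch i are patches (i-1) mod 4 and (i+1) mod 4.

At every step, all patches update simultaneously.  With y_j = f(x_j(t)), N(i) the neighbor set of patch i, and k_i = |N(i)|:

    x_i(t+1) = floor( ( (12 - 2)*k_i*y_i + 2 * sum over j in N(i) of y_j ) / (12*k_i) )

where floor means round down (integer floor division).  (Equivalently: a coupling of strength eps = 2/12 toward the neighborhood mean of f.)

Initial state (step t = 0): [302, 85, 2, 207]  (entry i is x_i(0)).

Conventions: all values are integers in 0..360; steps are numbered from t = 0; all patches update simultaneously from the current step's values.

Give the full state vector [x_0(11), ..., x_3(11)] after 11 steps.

Answer: [183, 187, 291, 284]

Derivation:
t=0: [302, 85, 2, 207]
t=1: [181, 199, 48, 264]
t=2: [301, 290, 163, 237]
t=3: [179, 199, 293, 269]
t=4: [300, 294, 199, 234]
t=5: [180, 192, 292, 272]
t=6: [300, 296, 201, 230]
t=7: [180, 188, 291, 276]
t=8: [299, 297, 202, 224]
t=9: [183, 187, 291, 280]
t=10: [299, 297, 201, 218]
t=11: [183, 187, 291, 284]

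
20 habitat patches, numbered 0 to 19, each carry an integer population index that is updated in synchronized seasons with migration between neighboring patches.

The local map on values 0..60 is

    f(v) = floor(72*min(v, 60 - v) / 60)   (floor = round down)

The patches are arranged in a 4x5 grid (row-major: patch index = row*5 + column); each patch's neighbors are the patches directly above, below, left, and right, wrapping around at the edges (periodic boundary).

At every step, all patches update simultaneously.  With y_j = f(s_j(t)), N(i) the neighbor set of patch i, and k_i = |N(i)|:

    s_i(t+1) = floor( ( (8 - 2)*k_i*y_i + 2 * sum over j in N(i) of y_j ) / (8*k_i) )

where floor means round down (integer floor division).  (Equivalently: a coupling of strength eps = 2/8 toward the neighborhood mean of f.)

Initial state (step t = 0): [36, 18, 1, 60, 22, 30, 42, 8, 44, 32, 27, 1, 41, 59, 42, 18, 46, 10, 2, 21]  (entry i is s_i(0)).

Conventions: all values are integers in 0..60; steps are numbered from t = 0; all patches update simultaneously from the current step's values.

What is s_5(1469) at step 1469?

Simulating step by step:
t=0: [36, 18, 1, 60, 22, 30, 42, 8, 44, 32, 27, 1, 41, 59, 42, 18, 46, 10, 2, 21]
t=1: [27, 19, 3, 3, 24, 34, 19, 10, 16, 31, 28, 6, 17, 4, 21, 22, 15, 11, 3, 23]
t=2: [30, 21, 5, 5, 27, 30, 21, 13, 17, 31, 30, 11, 17, 7, 24, 26, 17, 12, 5, 25]
t=3: [34, 24, 8, 8, 30, 35, 24, 15, 18, 32, 33, 16, 18, 10, 27, 30, 20, 13, 8, 28]
t=4: [31, 26, 11, 11, 33, 30, 26, 18, 20, 32, 31, 20, 19, 14, 30, 34, 24, 15, 11, 31]
t=5: [33, 29, 14, 14, 31, 35, 30, 21, 23, 32, 33, 25, 21, 17, 34, 31, 27, 18, 14, 32]
t=6: [32, 32, 18, 17, 32, 30, 34, 25, 26, 32, 31, 30, 24, 21, 30, 33, 31, 21, 17, 31]
t=7: [33, 32, 22, 21, 32, 35, 31, 29, 30, 33, 34, 34, 28, 25, 34, 32, 33, 25, 21, 33]
t=8: [32, 32, 27, 26, 32, 30, 33, 33, 34, 32, 31, 31, 32, 30, 31, 32, 31, 29, 26, 31]
t=9: [33, 32, 32, 31, 32, 35, 32, 32, 31, 33, 34, 33, 33, 35, 34, 33, 33, 33, 31, 33]
t=10: [32, 32, 33, 33, 32, 30, 32, 33, 33, 32, 31, 32, 31, 30, 31, 31, 32, 32, 33, 32]
t=11: [33, 32, 32, 32, 32, 35, 33, 32, 32, 33, 34, 33, 33, 35, 34, 33, 33, 32, 32, 33]
t=12: [32, 32, 33, 33, 32, 30, 32, 32, 32, 31, 31, 31, 32, 30, 31, 31, 32, 32, 32, 32]
t=13: [33, 32, 32, 32, 33, 35, 33, 32, 33, 34, 34, 33, 33, 35, 34, 33, 33, 32, 33, 33]
t=14: [31, 32, 33, 32, 32, 30, 32, 32, 31, 31, 31, 31, 32, 30, 31, 31, 32, 32, 32, 31]
t=15: [34, 33, 32, 33, 33, 35, 33, 33, 34, 34, 34, 33, 33, 35, 34, 33, 33, 32, 33, 33]
t=16: [31, 32, 32, 32, 31, 30, 31, 32, 31, 31, 31, 31, 31, 30, 31, 31, 32, 32, 31, 31]
t=17: [34, 33, 33, 33, 33, 35, 34, 33, 34, 34, 34, 33, 34, 35, 34, 33, 33, 33, 34, 34]
t=18: [31, 31, 32, 31, 31, 30, 31, 31, 31, 31, 31, 31, 31, 30, 30, 31, 32, 31, 31, 31]
t=19: [34, 33, 33, 33, 34, 35, 34, 33, 34, 34, 34, 33, 34, 35, 35, 33, 33, 33, 34, 34]
t=20: [31, 31, 32, 31, 31, 30, 31, 31, 31, 30, 31, 31, 31, 30, 30, 31, 32, 31, 31, 31]
t=21: [34, 33, 33, 33, 34, 35, 34, 33, 34, 35, 34, 33, 34, 35, 35, 33, 33, 33, 34, 34]
t=22: [31, 31, 32, 31, 31, 30, 31, 31, 31, 30, 31, 31, 31, 30, 30, 31, 32, 31, 31, 31]

Answer: s_5(1469) = 35
Key observation: The state at step 20, [31, 31, 32, 31, 31, 30, 31, 31, 31, 30, 31, 31, 31, 30, 30, 31, 32, 31, 31, 31], reappears at step 22: the system is in a cycle of period 2 from step 20 on.  Therefore the state at step 1469 equals the state at step 20 + ((1469 - 20) mod 2) = 21, which is [34, 33, 33, 33, 34, 35, 34, 33, 34, 35, 34, 33, 34, 35, 35, 33, 33, 33, 34, 34].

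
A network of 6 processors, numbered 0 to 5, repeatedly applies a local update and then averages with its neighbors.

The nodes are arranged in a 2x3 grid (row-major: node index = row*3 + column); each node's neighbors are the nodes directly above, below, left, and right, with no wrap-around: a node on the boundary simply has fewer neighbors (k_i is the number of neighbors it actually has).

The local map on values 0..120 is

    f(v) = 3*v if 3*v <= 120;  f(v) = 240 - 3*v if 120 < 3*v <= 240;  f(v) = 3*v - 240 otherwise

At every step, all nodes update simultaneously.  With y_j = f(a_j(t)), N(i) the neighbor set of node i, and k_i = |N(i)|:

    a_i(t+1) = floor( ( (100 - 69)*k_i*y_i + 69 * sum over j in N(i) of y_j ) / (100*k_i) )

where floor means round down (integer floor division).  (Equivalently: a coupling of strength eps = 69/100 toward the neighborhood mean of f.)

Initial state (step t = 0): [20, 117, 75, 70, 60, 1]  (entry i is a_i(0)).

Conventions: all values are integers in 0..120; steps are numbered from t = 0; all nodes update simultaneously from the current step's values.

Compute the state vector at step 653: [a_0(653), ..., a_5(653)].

Simulating step by step:
t=0: [20, 117, 75, 70, 60, 1]
t=1: [67, 65, 43, 50, 51, 26]
t=2: [58, 68, 76, 71, 75, 92]
t=3: [42, 32, 28, 36, 27, 20]
t=4: [105, 93, 79, 100, 85, 75]
t=5: [57, 33, 19, 49, 30, 10]
t=6: [87, 80, 62, 83, 78, 60]
t=7: [9, 18, 37, 12, 17, 39]
t=8: [39, 60, 93, 38, 63, 92]
t=9: [96, 66, 45, 93, 64, 42]
t=10: [42, 59, 86, 45, 59, 88]
t=11: [93, 64, 35, 93, 63, 35]
t=12: [42, 59, 85, 43, 59, 86]
t=13: [95, 63, 32, 95, 63, 32]
t=14: [47, 59, 80, 47, 59, 80]
t=15: [86, 56, 21, 86, 56, 21]
t=16: [36, 57, 66, 36, 57, 66]
t=17: [94, 71, 51, 94, 71, 51]
t=18: [36, 44, 66, 36, 44, 66]
t=19: [108, 92, 64, 108, 92, 64]
t=20: [67, 49, 43, 67, 49, 43]
t=21: [57, 84, 104, 57, 84, 104]
t=22: [49, 38, 51, 49, 38, 51]
t=23: [100, 102, 96, 100, 102, 96]
t=24: [62, 60, 54, 62, 60, 54]
t=25: [56, 62, 71, 56, 62, 71]
t=26: [65, 51, 36, 65, 51, 36]
t=27: [59, 82, 100, 59, 82, 100]
t=28: [43, 31, 41, 43, 31, 41]
t=29: [104, 102, 108, 104, 102, 108]
t=30: [69, 71, 77, 69, 71, 77]
t=31: [30, 24, 15, 30, 24, 15]
t=32: [83, 69, 54, 83, 69, 54]
t=33: [17, 37, 62, 17, 37, 62]
t=34: [71, 84, 73, 71, 84, 73]
t=35: [21, 17, 17, 21, 17, 17]
t=36: [58, 53, 51, 58, 53, 51]
t=37: [71, 78, 84, 71, 78, 84]
t=38: [19, 12, 9, 19, 12, 9]
t=39: [49, 38, 30, 49, 38, 30]
t=40: [100, 103, 98, 100, 103, 98]
t=41: [63, 63, 59, 63, 63, 59]
t=42: [51, 53, 58, 51, 53, 58]
t=43: [84, 78, 71, 84, 78, 71]
t=44: [9, 12, 19, 9, 12, 19]
t=45: [30, 38, 49, 30, 38, 49]
t=46: [98, 103, 100, 98, 103, 100]
t=47: [59, 63, 63, 59, 63, 63]
t=48: [58, 53, 51, 58, 53, 51]

Answer: [63, 63, 59, 63, 63, 59]
Key observation: The state at step 36, [58, 53, 51, 58, 53, 51], reappears at step 48: the system is in a cycle of period 12 from step 36 on.  Therefore the state at step 653 equals the state at step 36 + ((653 - 36) mod 12) = 41, which is [63, 63, 59, 63, 63, 59].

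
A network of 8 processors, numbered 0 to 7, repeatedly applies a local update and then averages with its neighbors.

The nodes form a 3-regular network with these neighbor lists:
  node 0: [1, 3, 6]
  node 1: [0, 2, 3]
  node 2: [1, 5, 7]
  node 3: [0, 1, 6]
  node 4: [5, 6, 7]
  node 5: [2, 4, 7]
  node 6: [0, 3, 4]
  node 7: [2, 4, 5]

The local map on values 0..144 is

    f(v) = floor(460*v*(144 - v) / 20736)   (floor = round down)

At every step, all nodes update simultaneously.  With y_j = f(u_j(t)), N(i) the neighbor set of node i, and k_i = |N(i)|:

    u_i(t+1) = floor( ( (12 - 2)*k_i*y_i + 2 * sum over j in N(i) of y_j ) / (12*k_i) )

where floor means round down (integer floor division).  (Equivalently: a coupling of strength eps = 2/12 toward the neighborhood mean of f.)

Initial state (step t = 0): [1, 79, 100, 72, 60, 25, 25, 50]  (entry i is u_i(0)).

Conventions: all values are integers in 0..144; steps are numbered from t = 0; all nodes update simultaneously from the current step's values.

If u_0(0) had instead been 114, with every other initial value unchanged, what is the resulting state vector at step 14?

Answer: [106, 98, 103, 102, 106, 108, 109, 104]
Key observation: This trace re-runs the system from the modified initial state.

Derivation:
t=0: [114, 79, 100, 72, 60, 25, 25, 50]
t=1: [78, 110, 96, 109, 105, 71, 70, 101]
t=2: [110, 85, 101, 87, 93, 111, 111, 97]
t=3: [85, 108, 96, 106, 102, 84, 84, 99]
t=4: [108, 88, 101, 91, 96, 108, 108, 98]
t=5: [88, 106, 96, 103, 100, 88, 88, 99]
t=6: [107, 91, 101, 94, 98, 107, 107, 98]
t=7: [89, 104, 96, 102, 98, 88, 88, 99]
t=8: [106, 93, 101, 96, 100, 107, 107, 98]
t=9: [90, 103, 96, 100, 96, 88, 88, 98]
t=10: [105, 94, 101, 98, 102, 107, 107, 100]
t=11: [91, 102, 96, 98, 94, 88, 88, 96]
t=12: [105, 96, 102, 100, 104, 107, 108, 102]
t=13: [90, 100, 94, 96, 91, 88, 87, 94]
t=14: [106, 98, 103, 102, 106, 108, 109, 104]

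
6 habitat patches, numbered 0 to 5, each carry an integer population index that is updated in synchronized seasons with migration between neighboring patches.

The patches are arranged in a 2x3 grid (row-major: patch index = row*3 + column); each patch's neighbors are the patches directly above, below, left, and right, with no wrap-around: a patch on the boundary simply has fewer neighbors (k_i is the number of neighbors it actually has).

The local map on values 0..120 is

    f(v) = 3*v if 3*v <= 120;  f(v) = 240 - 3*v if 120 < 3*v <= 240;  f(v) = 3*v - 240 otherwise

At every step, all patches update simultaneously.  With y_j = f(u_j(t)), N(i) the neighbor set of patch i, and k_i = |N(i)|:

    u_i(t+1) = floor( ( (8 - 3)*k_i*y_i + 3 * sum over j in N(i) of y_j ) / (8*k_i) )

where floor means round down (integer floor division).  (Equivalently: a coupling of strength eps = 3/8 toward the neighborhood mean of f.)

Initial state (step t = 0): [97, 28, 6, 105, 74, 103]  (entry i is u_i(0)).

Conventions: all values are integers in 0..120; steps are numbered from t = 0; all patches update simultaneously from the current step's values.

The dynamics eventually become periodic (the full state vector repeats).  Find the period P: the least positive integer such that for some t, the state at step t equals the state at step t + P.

Simulating step by step:
t=0: [97, 28, 6, 105, 74, 103]
t=1: [61, 63, 39, 59, 39, 49]
t=2: [57, 68, 100, 72, 99, 102]
t=3: [54, 45, 56, 38, 51, 63]
t=4: [89, 95, 74, 102, 88, 61]
t=5: [37, 36, 30, 50, 36, 43]
t=6: [106, 106, 97, 97, 106, 106]
t=7: [72, 74, 61, 61, 74, 72]
t=8: [29, 23, 43, 43, 23, 29]
t=9: [88, 76, 98, 98, 76, 88]
t=10: [27, 18, 40, 40, 18, 27]
t=11: [83, 65, 100, 100, 65, 83]
t=12: [25, 42, 47, 47, 42, 25]
t=13: [86, 107, 97, 97, 107, 86]
t=14: [36, 69, 50, 50, 69, 36]
t=15: [90, 49, 82, 82, 49, 90]
t=16: [37, 74, 26, 26, 74, 37]
t=17: [87, 37, 72, 72, 37, 87]
t=18: [38, 88, 39, 39, 88, 38]
t=19: [97, 46, 99, 99, 46, 97]
t=20: [61, 90, 64, 64, 90, 61]
t=21: [50, 35, 46, 46, 35, 50]
t=22: [95, 102, 100, 100, 102, 95]
t=23: [51, 62, 58, 58, 62, 51]
t=24: [76, 59, 67, 67, 59, 76]
t=25: [26, 53, 38, 38, 53, 26]
t=26: [85, 84, 101, 101, 84, 85]
t=27: [23, 18, 44, 44, 18, 23]
t=28: [73, 62, 90, 90, 62, 73]
t=29: [28, 46, 32, 32, 46, 28]
t=30: [89, 99, 94, 94, 99, 89]
t=31: [35, 51, 42, 42, 51, 35]
t=32: [103, 92, 107, 107, 92, 103]
t=33: [65, 45, 70, 70, 45, 65]
t=34: [53, 88, 46, 46, 88, 53]
t=35: [74, 40, 83, 83, 40, 74]
t=36: [35, 93, 31, 31, 93, 35]
t=37: [90, 54, 85, 85, 54, 90]
t=38: [36, 64, 29, 29, 64, 36]
t=39: [92, 60, 83, 83, 60, 92]
t=40: [35, 50, 23, 23, 50, 35]
t=41: [95, 89, 79, 79, 89, 95]
t=42: [33, 26, 15, 15, 26, 33]
t=43: [84, 76, 61, 61, 76, 84]
t=44: [20, 17, 40, 40, 17, 20]
t=45: [69, 60, 95, 95, 60, 69]
t=46: [40, 54, 45, 45, 54, 40]
t=47: [109, 86, 102, 102, 86, 109]
t=48: [70, 32, 60, 60, 32, 70]
t=49: [48, 83, 61, 61, 83, 48]
t=50: [72, 25, 55, 55, 25, 72]
t=51: [43, 68, 65, 65, 68, 43]
t=52: [84, 46, 55, 55, 46, 84]
t=53: [40, 87, 68, 68, 87, 40]
t=54: [85, 35, 48, 48, 35, 85]
t=55: [47, 92, 82, 82, 92, 47]
t=56: [69, 40, 29, 29, 40, 69]
t=57: [59, 105, 83, 83, 105, 59]
t=58: [55, 65, 31, 31, 65, 55]
t=59: [72, 54, 80, 80, 54, 72]
t=60: [29, 61, 19, 19, 61, 29]
t=61: [75, 60, 62, 62, 60, 75]
t=62: [30, 53, 47, 47, 53, 30]
t=63: [90, 84, 93, 93, 84, 90]
t=64: [28, 17, 32, 32, 17, 28]
t=65: [80, 60, 85, 85, 60, 80]
t=66: [14, 46, 20, 20, 46, 14]
t=67: [56, 89, 64, 64, 89, 56]
t=68: [59, 35, 48, 48, 35, 59]
t=69: [77, 98, 91, 91, 98, 77]
t=70: [21, 45, 32, 32, 45, 21]
t=71: [77, 98, 91, 91, 98, 77]

Answer: 2
Key observation: The state at step 69, [77, 98, 91, 91, 98, 77], reappears at step 71 — and no state repeats earlier — so the cycle the system enters has period 2.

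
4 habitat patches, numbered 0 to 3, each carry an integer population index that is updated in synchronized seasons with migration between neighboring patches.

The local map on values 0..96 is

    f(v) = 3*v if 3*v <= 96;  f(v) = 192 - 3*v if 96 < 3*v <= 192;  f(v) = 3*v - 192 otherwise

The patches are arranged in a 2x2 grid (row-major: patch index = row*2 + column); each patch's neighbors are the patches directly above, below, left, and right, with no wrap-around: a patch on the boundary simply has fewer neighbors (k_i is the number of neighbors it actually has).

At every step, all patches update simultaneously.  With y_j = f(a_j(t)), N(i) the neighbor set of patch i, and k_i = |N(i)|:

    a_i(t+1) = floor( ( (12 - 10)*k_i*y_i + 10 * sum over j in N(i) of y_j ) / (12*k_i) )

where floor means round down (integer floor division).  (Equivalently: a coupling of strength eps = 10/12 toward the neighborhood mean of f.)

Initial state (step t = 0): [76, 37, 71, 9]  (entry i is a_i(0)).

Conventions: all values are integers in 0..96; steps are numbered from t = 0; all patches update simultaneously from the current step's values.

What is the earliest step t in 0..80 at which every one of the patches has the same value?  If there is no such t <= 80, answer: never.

Answer: 4
Key observation: Synchronization is absorbing here: once all patches are equal they stay equal, and step 4 is the first all-equal step.

Derivation:
t=0: [76, 37, 71, 9]  (not all equal)
t=1: [48, 39, 29, 47]  (not all equal)
t=2: [75, 53, 55, 76]  (not all equal)
t=3: [30, 34, 33, 31]  (not all equal)
t=4: [91, 91, 91, 91]  (all equal)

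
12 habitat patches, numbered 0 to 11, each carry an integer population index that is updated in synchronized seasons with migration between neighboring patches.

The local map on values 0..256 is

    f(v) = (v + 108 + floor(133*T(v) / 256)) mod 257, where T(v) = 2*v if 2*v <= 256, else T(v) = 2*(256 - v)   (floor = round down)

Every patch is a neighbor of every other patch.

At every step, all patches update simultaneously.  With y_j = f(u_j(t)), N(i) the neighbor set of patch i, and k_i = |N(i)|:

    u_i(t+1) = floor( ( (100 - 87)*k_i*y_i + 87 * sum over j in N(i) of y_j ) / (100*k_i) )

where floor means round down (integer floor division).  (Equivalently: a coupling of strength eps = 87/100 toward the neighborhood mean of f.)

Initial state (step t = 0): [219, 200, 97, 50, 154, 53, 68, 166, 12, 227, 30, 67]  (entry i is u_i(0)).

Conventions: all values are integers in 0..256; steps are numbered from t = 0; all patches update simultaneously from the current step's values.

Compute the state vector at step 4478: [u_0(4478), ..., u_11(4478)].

Answer: [69, 69, 69, 69, 69, 69, 69, 69, 69, 69, 69, 69]
Key observation: The state at step 16, [107, 107, 107, 107, 107, 107, 107, 107, 107, 107, 107, 107], reappears at step 19: the system is in a cycle of period 3 from step 16 on.  Therefore the state at step 4478 equals the state at step 16 + ((4478 - 16) mod 3) = 17, which is [69, 69, 69, 69, 69, 69, 69, 69, 69, 69, 69, 69].

Derivation:
t=0: [219, 200, 97, 50, 154, 53, 68, 166, 12, 227, 30, 67]
t=1: [148, 148, 145, 153, 148, 154, 155, 148, 149, 148, 151, 155]
t=2: [110, 110, 110, 110, 110, 110, 110, 110, 110, 110, 110, 110]
t=3: [75, 75, 75, 75, 75, 75, 75, 75, 75, 75, 75, 75]
t=4: [3, 3, 3, 3, 3, 3, 3, 3, 3, 3, 3, 3]
t=5: [114, 114, 114, 114, 114, 114, 114, 114, 114, 114, 114, 114]
t=6: [83, 83, 83, 83, 83, 83, 83, 83, 83, 83, 83, 83]
t=7: [20, 20, 20, 20, 20, 20, 20, 20, 20, 20, 20, 20]
t=8: [148, 148, 148, 148, 148, 148, 148, 148, 148, 148, 148, 148]
t=9: [111, 111, 111, 111, 111, 111, 111, 111, 111, 111, 111, 111]
t=10: [77, 77, 77, 77, 77, 77, 77, 77, 77, 77, 77, 77]
t=11: [8, 8, 8, 8, 8, 8, 8, 8, 8, 8, 8, 8]
t=12: [124, 124, 124, 124, 124, 124, 124, 124, 124, 124, 124, 124]
t=13: [103, 103, 103, 103, 103, 103, 103, 103, 103, 103, 103, 103]
t=14: [61, 61, 61, 61, 61, 61, 61, 61, 61, 61, 61, 61]
t=15: [232, 232, 232, 232, 232, 232, 232, 232, 232, 232, 232, 232]
t=16: [107, 107, 107, 107, 107, 107, 107, 107, 107, 107, 107, 107]
t=17: [69, 69, 69, 69, 69, 69, 69, 69, 69, 69, 69, 69]
t=18: [248, 248, 248, 248, 248, 248, 248, 248, 248, 248, 248, 248]
t=19: [107, 107, 107, 107, 107, 107, 107, 107, 107, 107, 107, 107]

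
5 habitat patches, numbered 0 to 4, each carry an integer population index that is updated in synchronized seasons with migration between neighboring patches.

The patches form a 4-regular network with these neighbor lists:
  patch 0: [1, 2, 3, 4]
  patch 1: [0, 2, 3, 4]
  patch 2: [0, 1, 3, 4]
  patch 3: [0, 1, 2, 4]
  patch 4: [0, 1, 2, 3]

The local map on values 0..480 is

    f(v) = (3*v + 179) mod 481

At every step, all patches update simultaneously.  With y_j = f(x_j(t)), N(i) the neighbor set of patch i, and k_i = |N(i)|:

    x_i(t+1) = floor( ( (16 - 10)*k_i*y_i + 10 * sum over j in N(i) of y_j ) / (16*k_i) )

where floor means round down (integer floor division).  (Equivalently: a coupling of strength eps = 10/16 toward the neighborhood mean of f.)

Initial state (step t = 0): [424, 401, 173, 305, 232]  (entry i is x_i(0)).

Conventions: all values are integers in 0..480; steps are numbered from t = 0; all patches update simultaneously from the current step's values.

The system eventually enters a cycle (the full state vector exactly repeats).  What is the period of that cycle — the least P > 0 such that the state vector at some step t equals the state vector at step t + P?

Answer: 18
Key observation: The state at step 19, [449, 447, 449, 449, 447], reappears at step 37 — and no state repeats earlier — so the cycle the system enters has period 18.

Derivation:
t=0: [424, 401, 173, 305, 232]
t=1: [184, 274, 230, 211, 269]
t=2: [215, 169, 246, 233, 166]
t=3: [321, 291, 341, 333, 289]
t=4: [165, 146, 179, 173, 144]
t=5: [184, 172, 193, 189, 170]
t=6: [244, 236, 250, 247, 235]
t=7: [426, 421, 430, 428, 420]
t=8: [161, 263, 164, 163, 263]
t=9: [128, 90, 130, 129, 90]
t=10: [198, 278, 199, 198, 278]
t=11: [217, 164, 217, 217, 164]
t=12: [299, 264, 299, 299, 264]
t=13: [81, 58, 81, 81, 58]
t=14: [400, 385, 400, 400, 385]
t=15: [402, 393, 402, 402, 393]
t=16: [414, 408, 414, 414, 408]
t=17: [453, 449, 453, 453, 449]
t=18: [91, 88, 91, 91, 88]
t=19: [449, 447, 449, 449, 447]
t=20: [81, 79, 81, 81, 79]
t=21: [420, 418, 420, 420, 418]
t=22: [475, 473, 475, 475, 473]
t=23: [159, 157, 159, 159, 157]
t=24: [173, 171, 173, 173, 171]
t=25: [215, 213, 215, 215, 213]
t=26: [341, 339, 341, 341, 339]
t=27: [238, 236, 238, 238, 236]
t=28: [410, 408, 410, 410, 408]
t=29: [445, 443, 445, 445, 443]
t=30: [69, 67, 69, 69, 67]
t=31: [384, 382, 384, 384, 382]
t=32: [367, 365, 367, 367, 365]
t=33: [316, 314, 316, 316, 314]
t=34: [163, 161, 163, 163, 161]
t=35: [185, 183, 185, 185, 183]
t=36: [251, 249, 251, 251, 249]
t=37: [449, 447, 449, 449, 447]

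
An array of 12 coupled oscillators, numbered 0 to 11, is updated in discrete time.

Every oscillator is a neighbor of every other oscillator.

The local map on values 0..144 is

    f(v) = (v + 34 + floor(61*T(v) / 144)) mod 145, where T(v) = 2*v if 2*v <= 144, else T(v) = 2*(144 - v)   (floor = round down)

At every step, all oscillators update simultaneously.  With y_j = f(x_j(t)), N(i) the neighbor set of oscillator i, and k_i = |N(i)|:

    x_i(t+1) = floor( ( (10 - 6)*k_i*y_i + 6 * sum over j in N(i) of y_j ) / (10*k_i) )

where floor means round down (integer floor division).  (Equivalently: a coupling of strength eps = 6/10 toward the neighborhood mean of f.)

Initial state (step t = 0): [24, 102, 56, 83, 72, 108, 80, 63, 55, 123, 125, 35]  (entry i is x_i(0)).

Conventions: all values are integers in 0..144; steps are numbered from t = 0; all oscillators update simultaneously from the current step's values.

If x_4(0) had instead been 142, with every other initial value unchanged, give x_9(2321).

Answer: x_9(2321) = 22
Key observation: The state at step 7, [22, 22, 22, 22, 22, 22, 22, 22, 22, 22, 22, 22], reappears at step 9: the system is in a cycle of period 2 from step 7 on.  Therefore the state at step 2321 equals the state at step 7 + ((2321 - 7) mod 2) = 7, which is [22, 22, 22, 22, 22, 22, 22, 22, 22, 22, 22, 22].

Derivation:
t=0: [24, 102, 56, 83, 142, 108, 80, 63, 55, 123, 125, 35]
t=1: [62, 44, 82, 43, 46, 44, 43, 36, 81, 45, 45, 68]
t=2: [54, 92, 60, 92, 93, 92, 92, 87, 60, 93, 93, 57]
t=3: [87, 50, 91, 50, 50, 50, 50, 49, 91, 50, 50, 89]
t=4: [68, 103, 68, 103, 103, 103, 103, 102, 68, 103, 103, 68]
t=5: [19, 23, 19, 23, 23, 23, 23, 23, 19, 23, 23, 19]
t=6: [72, 74, 72, 74, 74, 74, 74, 74, 72, 74, 74, 72]
t=7: [22, 22, 22, 22, 22, 22, 22, 22, 22, 22, 22, 22]
t=8: [74, 74, 74, 74, 74, 74, 74, 74, 74, 74, 74, 74]
t=9: [22, 22, 22, 22, 22, 22, 22, 22, 22, 22, 22, 22]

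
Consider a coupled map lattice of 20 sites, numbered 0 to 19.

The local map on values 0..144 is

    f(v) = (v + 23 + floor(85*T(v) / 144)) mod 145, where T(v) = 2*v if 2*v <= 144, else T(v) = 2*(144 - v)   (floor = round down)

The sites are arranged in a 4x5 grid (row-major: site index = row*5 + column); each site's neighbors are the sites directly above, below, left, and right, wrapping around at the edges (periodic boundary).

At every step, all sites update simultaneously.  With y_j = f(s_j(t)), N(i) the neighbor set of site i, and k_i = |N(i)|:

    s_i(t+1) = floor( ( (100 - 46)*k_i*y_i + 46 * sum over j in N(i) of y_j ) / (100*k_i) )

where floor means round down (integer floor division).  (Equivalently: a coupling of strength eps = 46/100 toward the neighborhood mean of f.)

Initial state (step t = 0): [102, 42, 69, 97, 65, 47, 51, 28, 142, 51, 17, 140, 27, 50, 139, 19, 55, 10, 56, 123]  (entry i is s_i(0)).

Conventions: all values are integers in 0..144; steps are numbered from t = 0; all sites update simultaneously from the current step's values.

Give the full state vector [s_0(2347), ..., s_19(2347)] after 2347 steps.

Simulating step by step:
t=0: [102, 42, 69, 97, 65, 47, 51, 28, 142, 51, 17, 140, 27, 50, 139, 19, 55, 10, 56, 123]
t=1: [52, 99, 46, 24, 35, 108, 112, 75, 55, 93, 59, 59, 76, 85, 52, 64, 104, 52, 26, 25]
t=2: [93, 52, 98, 91, 90, 38, 25, 55, 96, 63, 24, 14, 42, 62, 90, 37, 37, 103, 79, 79]
t=3: [59, 101, 55, 31, 29, 79, 91, 105, 39, 30, 74, 71, 88, 30, 32, 83, 92, 47, 30, 40]
t=4: [24, 39, 108, 97, 80, 36, 30, 51, 92, 84, 40, 32, 48, 84, 86, 38, 41, 101, 95, 93]
t=5: [80, 93, 49, 30, 37, 89, 97, 103, 42, 39, 97, 99, 101, 42, 40, 94, 98, 49, 30, 39]
t=6: [40, 42, 101, 97, 94, 39, 30, 50, 100, 99, 39, 29, 50, 100, 100, 39, 41, 101, 98, 96]
t=7: [100, 100, 50, 29, 39, 96, 98, 103, 41, 38, 96, 97, 103, 40, 38, 99, 99, 50, 29, 38]
t=8: [38, 41, 103, 96, 95, 38, 29, 50, 98, 97, 38, 29, 50, 97, 96, 38, 41, 103, 96, 94]
t=9: [97, 98, 50, 29, 38, 94, 96, 103, 41, 38, 94, 96, 103, 41, 38, 97, 98, 50, 30, 39]
t=10: [38, 41, 103, 96, 94, 39, 30, 50, 98, 97, 39, 30, 50, 98, 97, 39, 41, 103, 97, 96]
t=11: [97, 98, 50, 30, 39, 96, 98, 103, 41, 39, 96, 98, 103, 41, 38, 99, 99, 50, 29, 39]
t=12: [38, 41, 103, 97, 96, 38, 29, 50, 99, 99, 38, 29, 50, 98, 97, 38, 41, 103, 97, 96]
t=13: [97, 98, 50, 29, 38, 94, 96, 103, 41, 38, 94, 96, 103, 41, 38, 97, 98, 50, 29, 38]
t=14: [38, 41, 103, 96, 94, 39, 30, 50, 98, 97, 39, 30, 50, 98, 97, 38, 41, 103, 96, 94]
t=15: [97, 98, 50, 30, 39, 96, 98, 103, 41, 39, 96, 98, 103, 41, 39, 97, 98, 50, 30, 39]
t=16: [38, 41, 103, 98, 96, 38, 29, 50, 99, 99, 38, 29, 50, 99, 99, 38, 41, 103, 98, 96]
t=17: [97, 98, 50, 29, 38, 94, 96, 103, 41, 38, 94, 96, 103, 41, 38, 97, 98, 50, 29, 38]

Answer: [97, 98, 50, 30, 39, 96, 98, 103, 41, 39, 96, 98, 103, 41, 39, 97, 98, 50, 30, 39]
Key observation: The state at step 13, [97, 98, 50, 29, 38, 94, 96, 103, 41, 38, 94, 96, 103, 41, 38, 97, 98, 50, 29, 38], reappears at step 17: the system is in a cycle of period 4 from step 13 on.  Therefore the state at step 2347 equals the state at step 13 + ((2347 - 13) mod 4) = 15, which is [97, 98, 50, 30, 39, 96, 98, 103, 41, 39, 96, 98, 103, 41, 39, 97, 98, 50, 30, 39].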